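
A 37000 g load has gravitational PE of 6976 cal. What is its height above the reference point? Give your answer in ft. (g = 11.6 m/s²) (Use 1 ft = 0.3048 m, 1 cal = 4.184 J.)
Convert to SI: m = 37.0 kg, PE = 29187.6 J
h = PE/(mg) = 29187.6/(37.0·11.6) = 68.0046 m = 223.1 ft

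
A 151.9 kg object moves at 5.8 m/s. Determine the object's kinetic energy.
KE = ½mv² = ½(151.9)(5.8)² = 2555 J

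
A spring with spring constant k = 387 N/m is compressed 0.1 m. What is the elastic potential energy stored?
PE = ½kx² = ½(387)(0.1)² = 1.935 J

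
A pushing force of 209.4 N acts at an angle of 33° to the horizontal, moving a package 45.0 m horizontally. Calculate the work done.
W = F·d·cosθ = (209.4)(45.0)cos(33°) = 7903 J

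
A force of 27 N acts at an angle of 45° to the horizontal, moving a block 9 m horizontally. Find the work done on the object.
W = F·d·cosθ = (27)(9)cos(45°) = 171.8 J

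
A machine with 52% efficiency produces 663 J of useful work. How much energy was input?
W_in = W_out/η = 663/0.52 = 1275 J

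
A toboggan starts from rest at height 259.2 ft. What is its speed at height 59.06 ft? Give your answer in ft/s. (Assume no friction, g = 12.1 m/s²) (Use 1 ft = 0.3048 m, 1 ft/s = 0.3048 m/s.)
Convert to SI: h₁−h₂ = 61.0027 m
mgh₁ = mgh₂ + ½mv² ⇒ v = √(2g(h₁−h₂)) = √(2·12.1·61.0027) = 38.4222 m/s = 126.1 ft/s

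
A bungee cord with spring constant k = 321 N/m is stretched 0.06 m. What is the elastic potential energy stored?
PE = ½kx² = ½(321)(0.06)² = 0.5778 J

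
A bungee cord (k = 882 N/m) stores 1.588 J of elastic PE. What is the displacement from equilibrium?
x = √(2·PE/k) = √(2·1.588/882) = 0.06001 m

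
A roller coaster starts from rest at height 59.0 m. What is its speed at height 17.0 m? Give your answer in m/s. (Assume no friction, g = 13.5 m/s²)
mgh₁ = mgh₂ + ½mv² ⇒ v = √(2g(h₁−h₂)) = √(2·13.5·42.0) = 33.67 m/s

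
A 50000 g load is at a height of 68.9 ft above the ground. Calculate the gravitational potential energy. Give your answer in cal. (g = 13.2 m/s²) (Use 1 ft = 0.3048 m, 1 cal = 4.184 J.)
Convert to SI: m = 50.0 kg, h = 21.0007 m
PE = mgh = (50.0)(13.2)(21.0007) = 13860.5 J = 3313 cal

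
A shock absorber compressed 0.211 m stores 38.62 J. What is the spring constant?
k = 2·PE/x² = 2·38.62/(0.211)² = 1735 N/m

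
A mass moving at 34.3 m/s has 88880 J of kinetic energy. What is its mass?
m = 2·KE/v² = 2·88880/(34.3)² = 151.1 kg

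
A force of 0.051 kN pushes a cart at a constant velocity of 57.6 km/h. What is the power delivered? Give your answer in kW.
Convert to SI: F = 51.0 N, v = 16.0 m/s
P = Fv = (51.0)(16.0) = 816.0 W = 0.816 kW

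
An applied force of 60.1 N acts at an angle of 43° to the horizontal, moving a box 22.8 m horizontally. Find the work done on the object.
W = F·d·cosθ = (60.1)(22.8)cos(43°) = 1002 J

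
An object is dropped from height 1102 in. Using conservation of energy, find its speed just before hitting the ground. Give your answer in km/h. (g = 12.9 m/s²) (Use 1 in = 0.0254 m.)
Convert to SI: h = 27.9908 m
mgh = ½mv² ⇒ v = √(2gh) = √(2·12.9·27.9908) = 26.8731 m/s = 96.74 km/h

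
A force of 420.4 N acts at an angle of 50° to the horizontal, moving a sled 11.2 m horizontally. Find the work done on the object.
W = F·d·cosθ = (420.4)(11.2)cos(50°) = 3027 J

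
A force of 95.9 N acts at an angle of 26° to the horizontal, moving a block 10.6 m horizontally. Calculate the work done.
W = F·d·cosθ = (95.9)(10.6)cos(26°) = 913.7 J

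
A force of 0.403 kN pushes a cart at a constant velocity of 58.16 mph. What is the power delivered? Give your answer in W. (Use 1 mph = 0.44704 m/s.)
Convert to SI: F = 403.0 N, v = 25.9998 m/s
P = Fv = (403.0)(25.9998) = 10480 W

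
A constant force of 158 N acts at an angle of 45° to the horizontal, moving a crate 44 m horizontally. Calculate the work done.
W = F·d·cosθ = (158)(44)cos(45°) = 4916 J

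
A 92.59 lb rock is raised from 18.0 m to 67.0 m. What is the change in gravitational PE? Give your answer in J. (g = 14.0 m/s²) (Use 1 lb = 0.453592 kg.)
Convert to SI: m = 41.9981 kg, Δh = 49.0 m
ΔPE = mgΔh = (41.9981)(14.0)(49.0) = 28810 J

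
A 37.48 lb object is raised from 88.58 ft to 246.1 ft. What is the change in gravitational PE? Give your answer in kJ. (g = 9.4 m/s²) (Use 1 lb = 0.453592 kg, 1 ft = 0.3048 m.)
Convert to SI: m = 17.0006 kg, Δh = 48.0121 m
ΔPE = mgΔh = (17.0006)(9.4)(48.0121) = 7672.62 J = 7.673 kJ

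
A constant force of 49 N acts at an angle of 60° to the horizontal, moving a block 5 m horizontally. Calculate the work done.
W = F·d·cosθ = (49)(5)cos(60°) = 122.5 J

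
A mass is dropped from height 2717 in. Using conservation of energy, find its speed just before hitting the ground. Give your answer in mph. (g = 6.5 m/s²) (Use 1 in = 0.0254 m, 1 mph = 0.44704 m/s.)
Convert to SI: h = 69.0118 m
mgh = ½mv² ⇒ v = √(2gh) = √(2·6.5·69.0118) = 29.9525 m/s = 67.0 mph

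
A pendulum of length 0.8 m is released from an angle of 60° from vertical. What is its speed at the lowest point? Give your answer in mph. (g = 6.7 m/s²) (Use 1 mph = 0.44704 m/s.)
h = L(1 − cosθ) = 0.8(1 − cos60°) = 0.4 m
v = √(2gh) = √(2·6.7·0.4) = 2.31517 m/s = 5.179 mph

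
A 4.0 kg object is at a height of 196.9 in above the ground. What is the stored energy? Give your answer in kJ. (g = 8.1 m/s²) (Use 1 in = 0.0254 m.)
Convert to SI: m = 4.0 kg, h = 5.00126 m
PE = mgh = (4.0)(8.1)(5.00126) = 162.041 J = 0.162 kJ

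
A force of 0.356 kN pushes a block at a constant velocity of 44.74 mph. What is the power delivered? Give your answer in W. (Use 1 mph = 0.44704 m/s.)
Convert to SI: F = 356.0 N, v = 20.0006 m/s
P = Fv = (356.0)(20.0006) = 7120 W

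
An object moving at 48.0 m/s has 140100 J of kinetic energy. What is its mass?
m = 2·KE/v² = 2·140100/(48.0)² = 121.6 kg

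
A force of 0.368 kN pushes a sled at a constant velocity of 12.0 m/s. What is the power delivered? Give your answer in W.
Convert to SI: F = 368.0 N, v = 12.0 m/s
P = Fv = (368.0)(12.0) = 4416 W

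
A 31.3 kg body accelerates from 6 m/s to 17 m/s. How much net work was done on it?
W = ΔKE = ½m(v₂² − v₁²) = ½(31.3)(17² − 6²) = 3959.45 J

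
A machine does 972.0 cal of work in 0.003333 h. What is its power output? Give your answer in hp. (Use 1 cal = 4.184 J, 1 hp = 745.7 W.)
Convert to SI: W = 4066.85 J, t = 11.9988 s
P = W/t = 4066.85/11.9988 = 338.938 W = 0.4545 hp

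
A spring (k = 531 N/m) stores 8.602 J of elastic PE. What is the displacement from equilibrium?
x = √(2·PE/k) = √(2·8.602/531) = 0.18 m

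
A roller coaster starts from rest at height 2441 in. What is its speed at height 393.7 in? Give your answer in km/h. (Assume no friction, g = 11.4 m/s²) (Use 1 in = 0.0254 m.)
Convert to SI: h₁−h₂ = 52.0014 m
mgh₁ = mgh₂ + ½mv² ⇒ v = √(2g(h₁−h₂)) = √(2·11.4·52.0014) = 34.433 m/s = 124.0 km/h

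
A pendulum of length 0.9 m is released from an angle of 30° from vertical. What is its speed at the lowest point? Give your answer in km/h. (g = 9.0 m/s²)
h = L(1 − cosθ) = 0.9(1 − cos30°) = 0.120577 m
v = √(2gh) = √(2·9.0·0.120577) = 1.47322 m/s = 5.304 km/h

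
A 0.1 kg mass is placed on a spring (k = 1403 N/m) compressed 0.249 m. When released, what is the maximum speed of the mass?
½kx² = ½mv² ⇒ v = x√(k/m) = (0.249)√(1403/0.1) = 29.49 m/s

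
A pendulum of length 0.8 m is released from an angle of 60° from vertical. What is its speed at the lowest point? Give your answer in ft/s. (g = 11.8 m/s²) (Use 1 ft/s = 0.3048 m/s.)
h = L(1 − cosθ) = 0.8(1 − cos60°) = 0.4 m
v = √(2gh) = √(2·11.8·0.4) = 3.07246 m/s = 10.08 ft/s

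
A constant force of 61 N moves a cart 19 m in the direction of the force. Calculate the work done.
W = F·d = (61)(19) = 1159 J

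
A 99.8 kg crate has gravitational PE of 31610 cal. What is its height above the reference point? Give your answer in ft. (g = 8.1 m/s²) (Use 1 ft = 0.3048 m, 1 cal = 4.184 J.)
Convert to SI: m = 99.8 kg, PE = 132256 J
h = PE/(mg) = 132256/(99.8·8.1) = 163.607 m = 536.8 ft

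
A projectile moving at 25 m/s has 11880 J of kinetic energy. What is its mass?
m = 2·KE/v² = 2·11880/(25)² = 38.02 kg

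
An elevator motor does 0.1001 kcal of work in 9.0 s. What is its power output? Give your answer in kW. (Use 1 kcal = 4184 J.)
Convert to SI: W = 418.818 J, t = 9.0 s
P = W/t = 418.818/9.0 = 46.5354 W = 0.04654 kW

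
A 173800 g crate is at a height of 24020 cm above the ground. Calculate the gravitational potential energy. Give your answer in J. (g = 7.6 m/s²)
Convert to SI: m = 173.8 kg, h = 240.2 m
PE = mgh = (173.8)(7.6)(240.2) = 317300 J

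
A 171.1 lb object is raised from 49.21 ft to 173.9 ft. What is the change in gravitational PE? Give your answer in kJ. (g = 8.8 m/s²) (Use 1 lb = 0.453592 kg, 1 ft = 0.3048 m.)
Convert to SI: m = 77.6096 kg, Δh = 38.0055 m
ΔPE = mgΔh = (77.6096)(8.8)(38.0055) = 25956.4 J = 25.96 kJ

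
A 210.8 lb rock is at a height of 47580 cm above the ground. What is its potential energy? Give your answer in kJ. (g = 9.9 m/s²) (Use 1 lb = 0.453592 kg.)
Convert to SI: m = 95.6172 kg, h = 475.8 m
PE = mgh = (95.6172)(9.9)(475.8) = 450397 J = 450.4 kJ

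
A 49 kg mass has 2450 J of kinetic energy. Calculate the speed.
v = √(2·KE/m) = √(2·2450/49) = 10.0 m/s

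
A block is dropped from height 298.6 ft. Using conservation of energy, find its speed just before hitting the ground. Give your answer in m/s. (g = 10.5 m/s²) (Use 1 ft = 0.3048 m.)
Convert to SI: h = 91.0133 m
mgh = ½mv² ⇒ v = √(2gh) = √(2·10.5·91.0133) = 43.72 m/s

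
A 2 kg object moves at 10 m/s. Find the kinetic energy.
KE = ½mv² = ½(2)(10)² = 100.0 J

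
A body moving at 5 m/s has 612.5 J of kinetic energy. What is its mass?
m = 2·KE/v² = 2·612.5/(5)² = 49.0 kg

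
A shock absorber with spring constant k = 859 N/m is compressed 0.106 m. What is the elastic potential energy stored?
PE = ½kx² = ½(859)(0.106)² = 4.826 J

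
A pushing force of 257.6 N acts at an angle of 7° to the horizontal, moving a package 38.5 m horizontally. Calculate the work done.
W = F·d·cosθ = (257.6)(38.5)cos(7°) = 9844 J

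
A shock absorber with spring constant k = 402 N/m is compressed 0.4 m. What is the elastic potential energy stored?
PE = ½kx² = ½(402)(0.4)² = 32.16 J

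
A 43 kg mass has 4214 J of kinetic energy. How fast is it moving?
v = √(2·KE/m) = √(2·4214/43) = 14.0 m/s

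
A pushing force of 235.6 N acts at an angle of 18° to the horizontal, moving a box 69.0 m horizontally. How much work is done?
W = F·d·cosθ = (235.6)(69.0)cos(18°) = 15460 J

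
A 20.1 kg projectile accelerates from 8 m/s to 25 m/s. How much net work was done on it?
W = ΔKE = ½m(v₂² − v₁²) = ½(20.1)(25² − 8²) = 5638.05 J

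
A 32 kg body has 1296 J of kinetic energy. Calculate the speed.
v = √(2·KE/m) = √(2·1296/32) = 9.0 m/s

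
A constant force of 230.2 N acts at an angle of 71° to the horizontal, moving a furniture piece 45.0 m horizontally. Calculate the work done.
W = F·d·cosθ = (230.2)(45.0)cos(71°) = 3373 J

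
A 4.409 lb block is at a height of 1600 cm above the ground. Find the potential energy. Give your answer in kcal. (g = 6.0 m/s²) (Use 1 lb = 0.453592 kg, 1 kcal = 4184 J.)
Convert to SI: m = 1.99989 kg, h = 16.0 m
PE = mgh = (1.99989)(6.0)(16.0) = 191.989 J = 0.04589 kcal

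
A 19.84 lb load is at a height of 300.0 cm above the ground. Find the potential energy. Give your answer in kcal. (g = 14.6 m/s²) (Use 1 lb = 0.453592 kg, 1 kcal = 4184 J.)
Convert to SI: m = 8.99927 kg, h = 3.0 m
PE = mgh = (8.99927)(14.6)(3.0) = 394.168 J = 0.09421 kcal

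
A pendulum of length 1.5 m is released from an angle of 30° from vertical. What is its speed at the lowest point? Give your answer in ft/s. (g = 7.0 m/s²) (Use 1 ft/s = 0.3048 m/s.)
h = L(1 − cosθ) = 1.5(1 − cos30°) = 0.200962 m
v = √(2gh) = √(2·7.0·0.200962) = 1.67734 m/s = 5.503 ft/s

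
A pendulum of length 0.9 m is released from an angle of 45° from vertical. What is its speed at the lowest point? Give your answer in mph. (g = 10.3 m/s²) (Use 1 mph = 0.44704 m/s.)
h = L(1 − cosθ) = 0.9(1 − cos45°) = 0.263604 m
v = √(2gh) = √(2·10.3·0.263604) = 2.33029 m/s = 5.213 mph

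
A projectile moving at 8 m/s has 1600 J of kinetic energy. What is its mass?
m = 2·KE/v² = 2·1600/(8)² = 50.0 kg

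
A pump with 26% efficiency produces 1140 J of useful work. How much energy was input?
W_in = W_out/η = 1140/0.26 = 4385 J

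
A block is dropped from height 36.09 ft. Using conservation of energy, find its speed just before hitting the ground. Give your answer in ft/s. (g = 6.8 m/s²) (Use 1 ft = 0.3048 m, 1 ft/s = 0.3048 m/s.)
Convert to SI: h = 11.0002 m
mgh = ½mv² ⇒ v = √(2gh) = √(2·6.8·11.0002) = 12.2312 m/s = 40.13 ft/s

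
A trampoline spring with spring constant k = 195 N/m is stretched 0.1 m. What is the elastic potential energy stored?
PE = ½kx² = ½(195)(0.1)² = 0.975 J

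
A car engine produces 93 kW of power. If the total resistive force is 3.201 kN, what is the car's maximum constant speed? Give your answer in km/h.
Convert to SI: F = 3201.0 N
P = Fv ⇒ v = P/F = 93000 W/3201.0 N = 29.0534 m/s = 104.6 km/h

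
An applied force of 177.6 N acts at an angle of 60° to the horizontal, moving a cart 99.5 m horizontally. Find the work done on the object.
W = F·d·cosθ = (177.6)(99.5)cos(60°) = 8836 J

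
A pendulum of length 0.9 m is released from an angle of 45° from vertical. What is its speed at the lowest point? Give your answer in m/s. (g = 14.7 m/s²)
h = L(1 − cosθ) = 0.9(1 − cos45°) = 0.263604 m
v = √(2gh) = √(2·14.7·0.263604) = 2.784 m/s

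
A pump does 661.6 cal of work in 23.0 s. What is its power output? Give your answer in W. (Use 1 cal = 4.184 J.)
Convert to SI: W = 2768.13 J, t = 23.0 s
P = W/t = 2768.13/23.0 = 120.4 W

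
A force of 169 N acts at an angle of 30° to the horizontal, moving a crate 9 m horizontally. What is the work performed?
W = F·d·cosθ = (169)(9)cos(30°) = 1317 J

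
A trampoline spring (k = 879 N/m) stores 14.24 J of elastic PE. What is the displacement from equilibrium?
x = √(2·PE/k) = √(2·14.24/879) = 0.18 m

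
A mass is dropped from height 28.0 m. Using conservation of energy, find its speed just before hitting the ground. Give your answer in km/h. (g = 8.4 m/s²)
mgh = ½mv² ⇒ v = √(2gh) = √(2·8.4·28.0) = 21.6887 m/s = 78.08 km/h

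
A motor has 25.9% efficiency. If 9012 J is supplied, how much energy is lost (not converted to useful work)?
W_lost = W_in(1 − η) = 9012·(1 − 0.259) = 6678 J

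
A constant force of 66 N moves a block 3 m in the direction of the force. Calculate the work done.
W = F·d = (66)(3) = 198.0 J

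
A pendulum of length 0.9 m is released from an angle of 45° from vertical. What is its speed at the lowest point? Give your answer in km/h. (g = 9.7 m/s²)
h = L(1 − cosθ) = 0.9(1 − cos45°) = 0.263604 m
v = √(2gh) = √(2·9.7·0.263604) = 2.2614 m/s = 8.141 km/h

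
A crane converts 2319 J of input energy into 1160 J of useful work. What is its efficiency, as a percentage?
η = W_out/W_in = 1160/2319 = 50.02%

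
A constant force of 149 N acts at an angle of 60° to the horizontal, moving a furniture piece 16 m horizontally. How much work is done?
W = F·d·cosθ = (149)(16)cos(60°) = 1192 J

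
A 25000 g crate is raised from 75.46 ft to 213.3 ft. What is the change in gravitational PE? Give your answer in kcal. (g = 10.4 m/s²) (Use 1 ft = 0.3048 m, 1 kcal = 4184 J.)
Convert to SI: m = 25.0 kg, Δh = 42.0136 m
ΔPE = mgΔh = (25.0)(10.4)(42.0136) = 10923.5 J = 2.611 kcal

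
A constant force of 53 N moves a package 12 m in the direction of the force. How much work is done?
W = F·d = (53)(12) = 636.0 J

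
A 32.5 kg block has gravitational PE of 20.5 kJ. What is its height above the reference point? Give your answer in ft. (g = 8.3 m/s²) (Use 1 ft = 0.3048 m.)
Convert to SI: m = 32.5 kg, PE = 20500.0 J
h = PE/(mg) = 20500.0/(32.5·8.3) = 75.9963 m = 249.3 ft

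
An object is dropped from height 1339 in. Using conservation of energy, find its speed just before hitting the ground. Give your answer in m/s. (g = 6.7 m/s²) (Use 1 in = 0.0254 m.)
Convert to SI: h = 34.0106 m
mgh = ½mv² ⇒ v = √(2gh) = √(2·6.7·34.0106) = 21.35 m/s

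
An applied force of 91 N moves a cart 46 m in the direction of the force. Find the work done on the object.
W = F·d = (91)(46) = 4186 J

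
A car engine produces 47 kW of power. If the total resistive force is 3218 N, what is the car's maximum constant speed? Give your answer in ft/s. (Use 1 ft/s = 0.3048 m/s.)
P = Fv ⇒ v = P/F = 47000 W/3218.0 N = 14.6053 m/s = 47.92 ft/s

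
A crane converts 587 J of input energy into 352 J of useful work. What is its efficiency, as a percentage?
η = W_out/W_in = 352/587 = 59.97%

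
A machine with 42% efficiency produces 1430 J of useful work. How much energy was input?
W_in = W_out/η = 1430/0.42 = 3405 J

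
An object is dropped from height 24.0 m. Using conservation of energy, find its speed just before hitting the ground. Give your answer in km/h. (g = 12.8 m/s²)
mgh = ½mv² ⇒ v = √(2gh) = √(2·12.8·24.0) = 24.7871 m/s = 89.23 km/h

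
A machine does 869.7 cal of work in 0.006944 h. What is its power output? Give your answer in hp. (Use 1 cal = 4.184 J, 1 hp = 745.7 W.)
Convert to SI: W = 3638.82 J, t = 24.9984 s
P = W/t = 3638.82/24.9984 = 145.562 W = 0.1952 hp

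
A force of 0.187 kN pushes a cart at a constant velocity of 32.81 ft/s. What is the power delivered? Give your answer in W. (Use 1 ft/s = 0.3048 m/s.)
Convert to SI: F = 187.0 N, v = 10.0005 m/s
P = Fv = (187.0)(10.0005) = 1870 W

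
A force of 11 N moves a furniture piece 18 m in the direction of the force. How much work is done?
W = F·d = (11)(18) = 198.0 J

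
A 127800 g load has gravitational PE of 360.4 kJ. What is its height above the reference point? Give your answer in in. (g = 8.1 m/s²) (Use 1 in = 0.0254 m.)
Convert to SI: m = 127.8 kg, PE = 360400 J
h = PE/(mg) = 360400/(127.8·8.1) = 348.152 m = 13710 in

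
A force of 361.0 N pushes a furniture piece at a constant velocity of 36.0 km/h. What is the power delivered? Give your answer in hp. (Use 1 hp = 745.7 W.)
Convert to SI: F = 361.0 N, v = 10.0 m/s
P = Fv = (361.0)(10.0) = 3610.0 W = 4.841 hp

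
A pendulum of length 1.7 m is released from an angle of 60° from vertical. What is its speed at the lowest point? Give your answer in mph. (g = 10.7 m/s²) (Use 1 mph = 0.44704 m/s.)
h = L(1 − cosθ) = 1.7(1 − cos60°) = 0.85 m
v = √(2gh) = √(2·10.7·0.85) = 4.26497 m/s = 9.54 mph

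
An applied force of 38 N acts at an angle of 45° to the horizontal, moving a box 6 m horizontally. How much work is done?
W = F·d·cosθ = (38)(6)cos(45°) = 161.2 J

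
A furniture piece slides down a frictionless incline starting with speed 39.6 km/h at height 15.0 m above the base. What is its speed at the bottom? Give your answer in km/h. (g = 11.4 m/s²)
Convert to SI: v₀ = 11.0 m/s, h = 15.0 m
½mv₀² + mgh = ½mv² ⇒ v = √(v₀² + 2gh) = √(11.0² + 2·11.4·15.0) = 21.5174 m/s = 77.46 km/h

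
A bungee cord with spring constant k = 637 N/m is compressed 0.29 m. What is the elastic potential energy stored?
PE = ½kx² = ½(637)(0.29)² = 26.79 J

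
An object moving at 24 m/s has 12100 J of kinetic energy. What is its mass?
m = 2·KE/v² = 2·12100/(24)² = 42.01 kg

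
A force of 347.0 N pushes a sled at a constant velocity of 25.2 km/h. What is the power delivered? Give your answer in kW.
Convert to SI: F = 347.0 N, v = 7.0 m/s
P = Fv = (347.0)(7.0) = 2429.0 W = 2.429 kW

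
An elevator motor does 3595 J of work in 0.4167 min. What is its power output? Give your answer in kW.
Convert to SI: W = 3595.0 J, t = 25.002 s
P = W/t = 3595.0/25.002 = 143.788 W = 0.1438 kW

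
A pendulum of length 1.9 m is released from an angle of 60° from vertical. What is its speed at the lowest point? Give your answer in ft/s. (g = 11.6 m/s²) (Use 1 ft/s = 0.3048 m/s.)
h = L(1 − cosθ) = 1.9(1 − cos60°) = 0.95 m
v = √(2gh) = √(2·11.6·0.95) = 4.69468 m/s = 15.4 ft/s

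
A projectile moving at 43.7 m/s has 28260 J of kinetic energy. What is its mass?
m = 2·KE/v² = 2·28260/(43.7)² = 29.6 kg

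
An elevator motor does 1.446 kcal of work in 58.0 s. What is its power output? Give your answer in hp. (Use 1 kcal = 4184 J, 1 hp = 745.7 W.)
Convert to SI: W = 6050.06 J, t = 58.0 s
P = W/t = 6050.06/58.0 = 104.311 W = 0.1399 hp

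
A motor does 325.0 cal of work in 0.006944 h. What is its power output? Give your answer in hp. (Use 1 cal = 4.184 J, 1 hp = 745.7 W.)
Convert to SI: W = 1359.8 J, t = 24.9984 s
P = W/t = 1359.8/24.9984 = 54.3955 W = 0.07295 hp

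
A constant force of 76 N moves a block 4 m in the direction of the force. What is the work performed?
W = F·d = (76)(4) = 304.0 J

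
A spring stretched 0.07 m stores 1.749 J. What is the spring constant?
k = 2·PE/x² = 2·1.749/(0.07)² = 713.9 N/m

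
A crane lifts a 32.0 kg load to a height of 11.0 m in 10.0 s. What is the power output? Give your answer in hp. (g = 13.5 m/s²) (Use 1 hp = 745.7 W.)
P = mgh/t = (32.0)(13.5)(11.0)/10.0 = 475.2 W = 0.6373 hp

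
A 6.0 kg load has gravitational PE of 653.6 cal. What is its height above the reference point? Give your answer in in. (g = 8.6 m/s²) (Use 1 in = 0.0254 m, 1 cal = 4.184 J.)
Convert to SI: m = 6.0 kg, PE = 2734.66 J
h = PE/(mg) = 2734.66/(6.0·8.6) = 52.9973 m = 2087 in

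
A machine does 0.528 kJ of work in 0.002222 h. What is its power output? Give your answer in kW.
Convert to SI: W = 528.0 J, t = 7.9992 s
P = W/t = 528.0/7.9992 = 66.0066 W = 0.06601 kW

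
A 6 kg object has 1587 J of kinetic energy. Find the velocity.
v = √(2·KE/m) = √(2·1587/6) = 23.0 m/s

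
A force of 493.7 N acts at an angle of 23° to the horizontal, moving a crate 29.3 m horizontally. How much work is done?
W = F·d·cosθ = (493.7)(29.3)cos(23°) = 13320 J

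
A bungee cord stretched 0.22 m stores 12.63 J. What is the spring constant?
k = 2·PE/x² = 2·12.63/(0.22)² = 521.9 N/m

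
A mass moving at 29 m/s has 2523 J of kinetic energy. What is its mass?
m = 2·KE/v² = 2·2523/(29)² = 6.0 kg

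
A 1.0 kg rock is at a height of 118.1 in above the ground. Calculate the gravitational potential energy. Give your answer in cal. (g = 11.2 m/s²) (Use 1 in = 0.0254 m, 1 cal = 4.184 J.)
Convert to SI: m = 1.0 kg, h = 2.99974 m
PE = mgh = (1.0)(11.2)(2.99974) = 33.5971 J = 8.03 cal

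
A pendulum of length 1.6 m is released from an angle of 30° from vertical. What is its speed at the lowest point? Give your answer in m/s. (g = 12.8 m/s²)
h = L(1 − cosθ) = 1.6(1 − cos30°) = 0.214359 m
v = √(2gh) = √(2·12.8·0.214359) = 2.343 m/s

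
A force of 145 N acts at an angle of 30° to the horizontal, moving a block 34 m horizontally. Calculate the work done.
W = F·d·cosθ = (145)(34)cos(30°) = 4270 J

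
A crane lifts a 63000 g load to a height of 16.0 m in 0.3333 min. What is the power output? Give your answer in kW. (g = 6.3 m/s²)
Convert to SI: m = 63.0 kg, h = 16.0 m, t = 19.998 s
P = mgh/t = (63.0)(6.3)(16.0)/19.998 = 317.552 W = 0.3176 kW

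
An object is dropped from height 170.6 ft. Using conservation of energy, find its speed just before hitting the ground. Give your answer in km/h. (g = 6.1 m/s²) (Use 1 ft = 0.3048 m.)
Convert to SI: h = 51.9989 m
mgh = ½mv² ⇒ v = √(2gh) = √(2·6.1·51.9989) = 25.187 m/s = 90.67 km/h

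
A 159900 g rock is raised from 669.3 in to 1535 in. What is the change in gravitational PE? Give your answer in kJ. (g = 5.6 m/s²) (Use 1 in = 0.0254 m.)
Convert to SI: m = 159.9 kg, Δh = 21.9888 m
ΔPE = mgΔh = (159.9)(5.6)(21.9888) = 19689.6 J = 19.69 kJ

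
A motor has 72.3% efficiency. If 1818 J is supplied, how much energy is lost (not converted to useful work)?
W_lost = W_in(1 − η) = 1818·(1 − 0.723) = 503.6 J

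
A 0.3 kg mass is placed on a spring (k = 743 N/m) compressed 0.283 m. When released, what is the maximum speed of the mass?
½kx² = ½mv² ⇒ v = x√(k/m) = (0.283)√(743/0.3) = 14.08 m/s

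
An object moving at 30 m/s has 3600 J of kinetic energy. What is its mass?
m = 2·KE/v² = 2·3600/(30)² = 8.0 kg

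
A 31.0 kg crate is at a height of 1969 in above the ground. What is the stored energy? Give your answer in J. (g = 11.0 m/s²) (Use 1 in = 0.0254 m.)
Convert to SI: m = 31.0 kg, h = 50.0126 m
PE = mgh = (31.0)(11.0)(50.0126) = 17050 J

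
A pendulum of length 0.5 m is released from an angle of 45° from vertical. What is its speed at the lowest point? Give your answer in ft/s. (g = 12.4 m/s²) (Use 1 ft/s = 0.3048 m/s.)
h = L(1 − cosθ) = 0.5(1 − cos45°) = 0.146447 m
v = √(2gh) = √(2·12.4·0.146447) = 1.90575 m/s = 6.252 ft/s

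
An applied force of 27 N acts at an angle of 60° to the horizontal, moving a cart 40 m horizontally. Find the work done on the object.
W = F·d·cosθ = (27)(40)cos(60°) = 540.0 J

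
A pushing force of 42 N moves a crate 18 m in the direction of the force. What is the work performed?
W = F·d = (42)(18) = 756.0 J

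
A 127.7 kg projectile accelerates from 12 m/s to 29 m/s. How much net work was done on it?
W = ΔKE = ½m(v₂² − v₁²) = ½(127.7)(29² − 12²) = 44503.45 J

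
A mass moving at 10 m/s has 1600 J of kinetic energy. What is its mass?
m = 2·KE/v² = 2·1600/(10)² = 32.0 kg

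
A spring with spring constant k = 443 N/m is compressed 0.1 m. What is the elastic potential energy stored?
PE = ½kx² = ½(443)(0.1)² = 2.215 J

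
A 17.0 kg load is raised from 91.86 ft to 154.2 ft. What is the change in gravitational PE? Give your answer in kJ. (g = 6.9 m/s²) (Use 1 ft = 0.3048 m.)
Convert to SI: m = 17.0 kg, Δh = 19.0012 m
ΔPE = mgΔh = (17.0)(6.9)(19.0012) = 2228.84 J = 2.229 kJ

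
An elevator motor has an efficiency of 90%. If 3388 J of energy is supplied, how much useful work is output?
W_out = η·W_in = 0.9·3388 = 3049.2 J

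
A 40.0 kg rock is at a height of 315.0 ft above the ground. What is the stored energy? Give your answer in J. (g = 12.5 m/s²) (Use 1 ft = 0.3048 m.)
Convert to SI: m = 40.0 kg, h = 96.012 m
PE = mgh = (40.0)(12.5)(96.012) = 48010 J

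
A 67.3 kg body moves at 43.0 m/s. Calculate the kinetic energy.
KE = ½mv² = ½(67.3)(43.0)² = 62220 J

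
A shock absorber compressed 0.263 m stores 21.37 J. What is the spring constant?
k = 2·PE/x² = 2·21.37/(0.263)² = 617.9 N/m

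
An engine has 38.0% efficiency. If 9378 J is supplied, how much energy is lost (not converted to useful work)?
W_lost = W_in(1 − η) = 9378·(1 − 0.38) = 5814 J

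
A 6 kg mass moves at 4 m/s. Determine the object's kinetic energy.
KE = ½mv² = ½(6)(4)² = 48.0 J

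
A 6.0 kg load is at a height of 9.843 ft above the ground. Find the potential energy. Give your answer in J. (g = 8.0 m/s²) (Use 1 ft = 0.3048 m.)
Convert to SI: m = 6.0 kg, h = 3.00015 m
PE = mgh = (6.0)(8.0)(3.00015) = 144.0 J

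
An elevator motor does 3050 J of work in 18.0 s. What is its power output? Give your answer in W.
P = W/t = 3050.0/18.0 = 169.4 W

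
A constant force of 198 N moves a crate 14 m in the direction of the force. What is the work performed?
W = F·d = (198)(14) = 2772 J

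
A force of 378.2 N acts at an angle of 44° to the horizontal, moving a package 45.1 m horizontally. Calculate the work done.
W = F·d·cosθ = (378.2)(45.1)cos(44°) = 12270 J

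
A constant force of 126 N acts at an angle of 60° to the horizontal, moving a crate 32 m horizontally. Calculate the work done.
W = F·d·cosθ = (126)(32)cos(60°) = 2016 J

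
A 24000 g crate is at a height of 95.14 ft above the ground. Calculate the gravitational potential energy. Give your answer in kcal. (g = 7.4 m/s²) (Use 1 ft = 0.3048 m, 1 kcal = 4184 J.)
Convert to SI: m = 24.0 kg, h = 28.9987 m
PE = mgh = (24.0)(7.4)(28.9987) = 5150.16 J = 1.231 kcal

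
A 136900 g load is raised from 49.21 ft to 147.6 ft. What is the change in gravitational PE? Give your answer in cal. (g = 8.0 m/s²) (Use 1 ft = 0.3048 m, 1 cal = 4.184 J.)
Convert to SI: m = 136.9 kg, Δh = 29.9893 m
ΔPE = mgΔh = (136.9)(8.0)(29.9893) = 32844.3 J = 7850 cal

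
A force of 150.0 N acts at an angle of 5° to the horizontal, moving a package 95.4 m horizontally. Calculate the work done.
W = F·d·cosθ = (150.0)(95.4)cos(5°) = 14260 J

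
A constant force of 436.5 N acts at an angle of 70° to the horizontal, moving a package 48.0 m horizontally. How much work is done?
W = F·d·cosθ = (436.5)(48.0)cos(70°) = 7166 J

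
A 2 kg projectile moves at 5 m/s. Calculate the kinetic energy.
KE = ½mv² = ½(2)(5)² = 25.0 J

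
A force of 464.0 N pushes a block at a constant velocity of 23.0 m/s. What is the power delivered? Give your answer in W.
P = Fv = (464.0)(23.0) = 10670 W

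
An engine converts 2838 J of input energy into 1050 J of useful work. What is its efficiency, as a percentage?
η = W_out/W_in = 1050/2838 = 37.0%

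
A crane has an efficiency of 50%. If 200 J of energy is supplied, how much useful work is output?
W_out = η·W_in = 0.5·200 = 100.0 J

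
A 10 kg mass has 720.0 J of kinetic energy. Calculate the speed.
v = √(2·KE/m) = √(2·720.0/10) = 12.0 m/s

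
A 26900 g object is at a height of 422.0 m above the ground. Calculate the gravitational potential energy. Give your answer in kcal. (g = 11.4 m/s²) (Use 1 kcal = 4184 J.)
Convert to SI: m = 26.9 kg, h = 422.0 m
PE = mgh = (26.9)(11.4)(422.0) = 129411 J = 30.93 kcal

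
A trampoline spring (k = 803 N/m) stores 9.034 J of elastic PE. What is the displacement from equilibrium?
x = √(2·PE/k) = √(2·9.034/803) = 0.15 m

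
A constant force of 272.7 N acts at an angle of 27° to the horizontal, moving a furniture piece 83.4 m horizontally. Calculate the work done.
W = F·d·cosθ = (272.7)(83.4)cos(27°) = 20260 J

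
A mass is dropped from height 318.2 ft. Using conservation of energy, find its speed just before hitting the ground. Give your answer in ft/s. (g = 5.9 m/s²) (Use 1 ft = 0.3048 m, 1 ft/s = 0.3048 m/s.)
Convert to SI: h = 96.9874 m
mgh = ½mv² ⇒ v = √(2gh) = √(2·5.9·96.9874) = 33.8297 m/s = 111.0 ft/s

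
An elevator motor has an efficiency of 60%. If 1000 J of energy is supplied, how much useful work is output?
W_out = η·W_in = 0.6·1000 = 600.0 J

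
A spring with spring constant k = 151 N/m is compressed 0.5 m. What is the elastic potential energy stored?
PE = ½kx² = ½(151)(0.5)² = 18.88 J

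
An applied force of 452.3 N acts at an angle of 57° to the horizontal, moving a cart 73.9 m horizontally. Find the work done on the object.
W = F·d·cosθ = (452.3)(73.9)cos(57°) = 18200 J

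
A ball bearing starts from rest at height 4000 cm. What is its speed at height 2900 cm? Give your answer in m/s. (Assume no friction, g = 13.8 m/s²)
Convert to SI: h₁−h₂ = 11.0 m
mgh₁ = mgh₂ + ½mv² ⇒ v = √(2g(h₁−h₂)) = √(2·13.8·11.0) = 17.42 m/s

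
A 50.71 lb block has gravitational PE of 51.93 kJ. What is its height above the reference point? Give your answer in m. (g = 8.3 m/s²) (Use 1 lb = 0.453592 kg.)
Convert to SI: m = 23.0017 kg, PE = 51930.0 J
h = PE/(mg) = 51930.0/(23.0017·8.3) = 272.0 m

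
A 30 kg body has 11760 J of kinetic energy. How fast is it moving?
v = √(2·KE/m) = √(2·11760/30) = 28.0 m/s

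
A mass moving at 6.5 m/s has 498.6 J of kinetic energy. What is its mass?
m = 2·KE/v² = 2·498.6/(6.5)² = 23.6 kg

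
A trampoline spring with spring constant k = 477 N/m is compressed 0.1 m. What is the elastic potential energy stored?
PE = ½kx² = ½(477)(0.1)² = 2.385 J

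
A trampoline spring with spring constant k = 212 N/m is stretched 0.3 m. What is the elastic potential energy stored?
PE = ½kx² = ½(212)(0.3)² = 9.54 J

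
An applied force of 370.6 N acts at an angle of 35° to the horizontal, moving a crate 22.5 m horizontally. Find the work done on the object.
W = F·d·cosθ = (370.6)(22.5)cos(35°) = 6830 J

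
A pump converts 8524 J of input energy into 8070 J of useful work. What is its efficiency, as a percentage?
η = W_out/W_in = 8070/8524 = 94.67%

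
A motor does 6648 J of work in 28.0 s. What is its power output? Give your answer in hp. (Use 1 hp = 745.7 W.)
P = W/t = 6648.0/28.0 = 237.429 W = 0.3184 hp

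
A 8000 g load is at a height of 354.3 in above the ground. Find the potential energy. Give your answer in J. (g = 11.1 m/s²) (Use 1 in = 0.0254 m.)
Convert to SI: m = 8.0 kg, h = 8.99922 m
PE = mgh = (8.0)(11.1)(8.99922) = 799.1 J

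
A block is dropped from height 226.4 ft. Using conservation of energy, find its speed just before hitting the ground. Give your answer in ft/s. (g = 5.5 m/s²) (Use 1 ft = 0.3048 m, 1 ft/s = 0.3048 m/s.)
Convert to SI: h = 69.0067 m
mgh = ½mv² ⇒ v = √(2gh) = √(2·5.5·69.0067) = 27.5513 m/s = 90.39 ft/s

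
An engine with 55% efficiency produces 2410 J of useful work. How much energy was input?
W_in = W_out/η = 2410/0.55 = 4382 J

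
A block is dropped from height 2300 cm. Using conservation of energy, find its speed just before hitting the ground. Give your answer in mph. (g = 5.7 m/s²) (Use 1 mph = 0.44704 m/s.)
Convert to SI: h = 23.0 m
mgh = ½mv² ⇒ v = √(2gh) = √(2·5.7·23.0) = 16.1926 m/s = 36.22 mph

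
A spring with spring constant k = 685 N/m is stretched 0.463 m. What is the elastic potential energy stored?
PE = ½kx² = ½(685)(0.463)² = 73.42 J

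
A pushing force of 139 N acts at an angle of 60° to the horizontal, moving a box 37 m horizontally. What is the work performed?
W = F·d·cosθ = (139)(37)cos(60°) = 2572 J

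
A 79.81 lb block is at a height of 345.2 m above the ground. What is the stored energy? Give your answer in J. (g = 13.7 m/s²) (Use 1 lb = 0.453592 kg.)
Convert to SI: m = 36.2012 kg, h = 345.2 m
PE = mgh = (36.2012)(13.7)(345.2) = 171200 J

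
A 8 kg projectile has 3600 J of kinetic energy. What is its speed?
v = √(2·KE/m) = √(2·3600/8) = 30.0 m/s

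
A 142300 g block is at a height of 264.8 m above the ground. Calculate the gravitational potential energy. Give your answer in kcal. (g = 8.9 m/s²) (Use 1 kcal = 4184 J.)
Convert to SI: m = 142.3 kg, h = 264.8 m
PE = mgh = (142.3)(8.9)(264.8) = 335361 J = 80.15 kcal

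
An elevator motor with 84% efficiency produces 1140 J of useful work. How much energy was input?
W_in = W_out/η = 1140/0.84 = 1357 J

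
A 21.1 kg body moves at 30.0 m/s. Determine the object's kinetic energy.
KE = ½mv² = ½(21.1)(30.0)² = 9495 J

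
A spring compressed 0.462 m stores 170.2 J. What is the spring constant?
k = 2·PE/x² = 2·170.2/(0.462)² = 1595 N/m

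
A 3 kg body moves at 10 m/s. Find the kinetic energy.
KE = ½mv² = ½(3)(10)² = 150.0 J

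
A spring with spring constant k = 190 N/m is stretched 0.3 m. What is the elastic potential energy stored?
PE = ½kx² = ½(190)(0.3)² = 8.55 J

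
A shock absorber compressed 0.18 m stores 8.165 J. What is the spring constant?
k = 2·PE/x² = 2·8.165/(0.18)² = 504.0 N/m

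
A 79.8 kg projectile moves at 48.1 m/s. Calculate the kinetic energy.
KE = ½mv² = ½(79.8)(48.1)² = 92310 J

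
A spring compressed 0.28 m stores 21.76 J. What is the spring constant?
k = 2·PE/x² = 2·21.76/(0.28)² = 555.1 N/m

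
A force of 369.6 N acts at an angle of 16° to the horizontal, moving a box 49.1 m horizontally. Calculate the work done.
W = F·d·cosθ = (369.6)(49.1)cos(16°) = 17440 J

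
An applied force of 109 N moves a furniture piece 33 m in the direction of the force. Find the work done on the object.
W = F·d = (109)(33) = 3597 J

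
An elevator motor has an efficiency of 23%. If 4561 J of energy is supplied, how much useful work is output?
W_out = η·W_in = 0.23·4561 = 1049.03 J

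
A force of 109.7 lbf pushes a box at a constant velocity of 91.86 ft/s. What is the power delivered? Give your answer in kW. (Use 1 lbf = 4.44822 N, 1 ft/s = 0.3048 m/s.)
Convert to SI: F = 487.97 N, v = 27.9989 m/s
P = Fv = (487.97)(27.9989) = 13662.6 W = 13.66 kW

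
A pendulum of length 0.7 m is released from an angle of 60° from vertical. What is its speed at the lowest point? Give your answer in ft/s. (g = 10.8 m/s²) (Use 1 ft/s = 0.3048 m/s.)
h = L(1 − cosθ) = 0.7(1 − cos60°) = 0.35 m
v = √(2gh) = √(2·10.8·0.35) = 2.74955 m/s = 9.021 ft/s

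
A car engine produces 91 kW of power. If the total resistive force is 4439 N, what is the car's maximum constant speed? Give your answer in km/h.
P = Fv ⇒ v = P/F = 91000 W/4439.0 N = 20.5001 m/s = 73.8 km/h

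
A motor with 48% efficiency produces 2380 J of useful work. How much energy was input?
W_in = W_out/η = 2380/0.48 = 4958 J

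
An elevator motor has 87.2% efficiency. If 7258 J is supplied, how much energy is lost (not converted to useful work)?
W_lost = W_in(1 − η) = 7258·(1 − 0.872) = 929.0 J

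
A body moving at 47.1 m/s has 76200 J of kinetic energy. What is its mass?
m = 2·KE/v² = 2·76200/(47.1)² = 68.7 kg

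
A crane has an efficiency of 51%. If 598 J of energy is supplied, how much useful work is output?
W_out = η·W_in = 0.51·598 = 304.98 J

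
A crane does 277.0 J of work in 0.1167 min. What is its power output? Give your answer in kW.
Convert to SI: W = 277.0 J, t = 7.002 s
P = W/t = 277.0/7.002 = 39.5601 W = 0.03956 kW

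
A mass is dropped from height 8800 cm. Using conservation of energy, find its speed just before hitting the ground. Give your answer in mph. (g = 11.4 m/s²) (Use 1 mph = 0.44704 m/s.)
Convert to SI: h = 88.0 m
mgh = ½mv² ⇒ v = √(2gh) = √(2·11.4·88.0) = 44.7929 m/s = 100.2 mph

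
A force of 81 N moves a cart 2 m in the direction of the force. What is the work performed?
W = F·d = (81)(2) = 162.0 J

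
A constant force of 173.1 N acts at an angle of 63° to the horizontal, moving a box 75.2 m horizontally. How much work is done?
W = F·d·cosθ = (173.1)(75.2)cos(63°) = 5910 J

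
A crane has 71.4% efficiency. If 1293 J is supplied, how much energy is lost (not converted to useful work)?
W_lost = W_in(1 − η) = 1293·(1 − 0.714) = 369.8 J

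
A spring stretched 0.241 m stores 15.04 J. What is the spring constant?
k = 2·PE/x² = 2·15.04/(0.241)² = 517.9 N/m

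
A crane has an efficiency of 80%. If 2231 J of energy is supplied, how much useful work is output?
W_out = η·W_in = 0.8·2231 = 1784.8 J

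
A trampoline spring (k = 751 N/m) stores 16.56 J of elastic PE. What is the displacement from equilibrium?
x = √(2·PE/k) = √(2·16.56/751) = 0.21 m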